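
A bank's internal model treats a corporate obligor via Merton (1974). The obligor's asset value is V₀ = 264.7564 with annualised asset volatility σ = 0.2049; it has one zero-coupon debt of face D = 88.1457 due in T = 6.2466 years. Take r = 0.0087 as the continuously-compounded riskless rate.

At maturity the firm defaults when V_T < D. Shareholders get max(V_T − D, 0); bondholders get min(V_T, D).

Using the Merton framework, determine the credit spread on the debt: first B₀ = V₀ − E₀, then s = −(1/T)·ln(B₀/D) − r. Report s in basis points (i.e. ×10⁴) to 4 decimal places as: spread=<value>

spread=5.9666

With assets at 264.7564 and a single debt payment of 88.1457 at 6.2466 years:
d₁ = [ln(V₀/D) + (r + σ²/2)T] / (σ√T)
   = [ln(264.7564/88.1457) + (0.0087 + 0.5·0.2049²)·6.2466] / (0.2049·√6.2466)
   = [1.099819 + 0.185474] / 0.512111 = 2.509796
d₂ = d₁ − σ√T = 2.509796 − 0.512111 = 1.997685
N(d₁) = 0.993960,  N(d₂) = 0.977125,  e^(−rT) = 0.947105
E₀ = V₀·N(d₁) − D·e^(−rT)·N(d₂)
   = 264.7564·0.993960 − 88.1457·0.947105·0.977125 = 181.583746
B₀ = V₀ − E₀ = 264.7564 − 181.583746 = 83.172654
spread = −(1/T)·ln(B₀/D) − r = −(1/6.2466)·ln(83.172654/88.1457) − 0.0087 = 0.00059666
in basis points: 0.00059666 × 10⁴ = 5.9666 bp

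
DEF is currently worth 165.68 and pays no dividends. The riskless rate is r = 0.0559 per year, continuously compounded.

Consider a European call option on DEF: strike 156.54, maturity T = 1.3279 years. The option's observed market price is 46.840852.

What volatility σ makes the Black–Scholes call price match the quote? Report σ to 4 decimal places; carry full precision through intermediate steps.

sigma = 0.5080

At σ = 0.5080 the Black–Scholes value reproduces the quote:
σ√T = 0.508·√1.3279 = 0.585391
d₁ = (ln(S/K) + (r+σ²/2)T) / (σ√T) = (ln(165.68/156.54) + (0.0559+0.508²/2)·1.3279) / 0.585391 = (0.056747 + 0.245571) / 0.585391 = 0.516437
d₂ = d₁ − σ√T = 0.516437 − 0.585391 = -0.068954
e^{−rT} = 0.928458
N(d₁) = 0.697225,  N(d₂) = 0.472513
V = S·N(d₁) − K·e^{−rT}·N(d₂) = 115.516305 − 68.675453 = 46.840852 (the observed quote) — the price is monotone increasing in volatility, hence this σ is the only solution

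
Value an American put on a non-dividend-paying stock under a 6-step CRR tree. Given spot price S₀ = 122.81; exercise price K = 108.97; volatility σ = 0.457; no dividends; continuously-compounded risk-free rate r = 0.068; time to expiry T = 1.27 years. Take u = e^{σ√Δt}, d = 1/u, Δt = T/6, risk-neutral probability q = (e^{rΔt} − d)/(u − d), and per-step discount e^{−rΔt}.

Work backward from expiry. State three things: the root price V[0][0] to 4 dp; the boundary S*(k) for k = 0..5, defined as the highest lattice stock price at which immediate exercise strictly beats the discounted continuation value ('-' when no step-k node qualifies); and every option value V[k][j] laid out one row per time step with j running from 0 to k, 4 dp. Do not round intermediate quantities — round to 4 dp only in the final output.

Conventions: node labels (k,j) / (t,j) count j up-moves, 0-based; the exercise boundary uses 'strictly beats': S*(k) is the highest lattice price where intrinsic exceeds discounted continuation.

params: Δt=0.21167 u=1.23399 d=0.81038 q=0.48185 e^(-rΔt)=0.98571
t_6 payoffs: 74.1873 56.0053 28.3189 0.0000 0.0000 0.0000 0.0000
t_5: node(5,0) S=42.9215 payoff=66.0485 vs cont=64.4913 → 66.0485 [stop]  node(5,1) S=65.3580 payoff=43.6120 vs cont=42.0548 → 43.6120 [stop]  node(5,2) S=99.5227 payoff=9.4473 vs cont=14.4637 → 14.4637 [wait]  node(5,3) S=151.5464 payoff=0.0000 vs cont=0.0000 → 0.0000 [wait]  node(5,4) S=230.7645 payoff=0.0000 vs cont=0.0000 → 0.0000 [wait]  node(5,5) S=351.3926 payoff=0.0000 vs cont=0.0000 → 0.0000 [wait]  ⇒ S*(5)=65.3580
t_4: node(4,0) S=52.9647 payoff=56.0053 vs cont=54.4481 → 56.0053 [stop]  node(4,1) S=80.6511 payoff=28.3189 vs cont=29.1443 → 29.1443 [wait]  node(4,2) S=122.8100 payoff=0.0000 vs cont=7.3872 → 7.3872 [wait]  node(4,3) S=187.0067 payoff=0.0000 vs cont=0.0000 → 0.0000 [wait]  node(4,4) S=284.7612 payoff=0.0000 vs cont=0.0000 → 0.0000 [wait]  ⇒ S*(4)=52.9647
t_3: node(3,0) S=65.3580 payoff=43.6120 vs cont=42.4469 → 43.6120 [stop]  node(3,1) S=99.5227 payoff=9.4473 vs cont=18.3939 → 18.3939 [wait]  node(3,2) S=151.5464 payoff=0.0000 vs cont=3.7730 → 3.7730 [wait]  node(3,3) S=230.7645 payoff=0.0000 vs cont=0.0000 → 0.0000 [wait]  ⇒ S*(3)=65.3580
t_2: node(2,0) S=80.6511 payoff=28.3189 vs cont=31.0110 → 31.0110 [wait]  node(2,1) S=122.8100 payoff=0.0000 vs cont=11.1866 → 11.1866 [wait]  node(2,2) S=187.0067 payoff=0.0000 vs cont=1.9270 → 1.9270 [wait]  ⇒ S*(2)=-
t_1: node(1,0) S=99.5227 payoff=9.4473 vs cont=21.1519 → 21.1519 [wait]  node(1,1) S=151.5464 payoff=0.0000 vs cont=6.6287 → 6.6287 [wait]  ⇒ S*(1)=-
t_0: node(0,0) S=122.8100 payoff=0.0000 vs cont=13.9516 → 13.9516 [wait]  ⇒ S*(0)=-

price = 13.9516
boundary = - - - 65.3580 52.9647 65.3580
tree:
13.9516
21.1519 6.6287
31.0110 11.1866 1.9270
43.6120 18.3939 3.7730 0.0000
56.0053 29.1443 7.3872 0.0000 0.0000
66.0485 43.6120 14.4637 0.0000 0.0000 0.0000
74.1873 56.0053 28.3189 0.0000 0.0000 0.0000 0.0000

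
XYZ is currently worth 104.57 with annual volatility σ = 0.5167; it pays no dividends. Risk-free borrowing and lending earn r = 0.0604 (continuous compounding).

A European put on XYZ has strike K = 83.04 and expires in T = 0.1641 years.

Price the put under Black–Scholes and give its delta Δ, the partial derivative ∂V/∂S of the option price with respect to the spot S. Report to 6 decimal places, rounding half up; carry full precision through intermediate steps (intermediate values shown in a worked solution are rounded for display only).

price = 1.203981
Δ = -0.105029

σ√T = 0.5167·√0.1641 = 0.209311
d₁ = (ln(S/K) + (r+σ²/2)T) / (σ√T) = (ln(104.57/83.04) + (0.0604+0.5167²/2)·0.1641) / 0.209311 = (0.230534 + 0.031817) / 0.209311 = 1.253403
d₂ = d₁ − σ√T = 1.253403 − 0.209311 = 1.044092
e^{−rT} = 0.990137
N(−d₁) = 0.105029,  N(−d₂) = 0.148221
Put price V = K·e^{−rT}·N(−d₂) − S·N(−d₁) = 12.186912 − 10.982931 = 1.203981
Δ = −N(−d₁) = -0.105029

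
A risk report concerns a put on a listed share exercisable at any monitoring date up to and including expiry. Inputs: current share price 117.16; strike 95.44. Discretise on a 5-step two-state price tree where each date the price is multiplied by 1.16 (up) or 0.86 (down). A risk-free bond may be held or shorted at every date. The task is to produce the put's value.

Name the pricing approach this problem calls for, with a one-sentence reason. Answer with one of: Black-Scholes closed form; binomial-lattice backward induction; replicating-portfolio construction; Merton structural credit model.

framework: binomial-lattice backward induction

Key observation: an American put (K = 95.44, S₀ = 117.16) on a 5-date tree has no closed form — the optimal stopping decision is embedded and must be resolved recursively from expiry.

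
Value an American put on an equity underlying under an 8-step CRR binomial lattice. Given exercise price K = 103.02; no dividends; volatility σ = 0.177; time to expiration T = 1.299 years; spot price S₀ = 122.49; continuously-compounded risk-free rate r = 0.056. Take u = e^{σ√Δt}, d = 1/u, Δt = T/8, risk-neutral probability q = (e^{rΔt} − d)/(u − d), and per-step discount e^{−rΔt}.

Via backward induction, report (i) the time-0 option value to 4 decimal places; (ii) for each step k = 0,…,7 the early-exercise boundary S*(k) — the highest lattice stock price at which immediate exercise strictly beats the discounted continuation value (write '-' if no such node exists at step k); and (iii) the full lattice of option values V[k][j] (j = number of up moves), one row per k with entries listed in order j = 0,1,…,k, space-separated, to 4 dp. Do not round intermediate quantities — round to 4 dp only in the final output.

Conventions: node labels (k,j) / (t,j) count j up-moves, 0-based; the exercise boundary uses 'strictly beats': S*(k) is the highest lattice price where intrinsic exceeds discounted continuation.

price = 1.2596
boundary = - - - - - 85.7479 92.0871 85.7479
tree:
1.2596
2.2640 0.4459
3.9719 0.8827 0.0905
6.7609 1.7207 0.2011 0.0000
11.0766 3.2878 0.4473 0.0000 0.0000
17.2721 6.1137 0.9945 0.0000 0.0000 0.0000
23.1749 10.9329 2.2113 0.0000 0.0000 0.0000 0.0000
28.6714 17.2721 4.9169 0.0000 0.0000 0.0000 0.0000 0.0000
33.7895 23.1749 10.9329 0.0000 0.0000 0.0000 0.0000 0.0000 0.0000

Δt=0.16237, u=1.07393, d=0.93116, q=0.54616, disc=e^(-rΔt)=0.99095
k=8 terminal: V=max(K-S,0) → 33.7895 23.1749 10.9329 0.0000 0.0000 0.0000 0.0000 0.0000 0.0000
k=7: j=0 S=74.3486 intr=28.6714 cont=27.7389 V=28.6714[EX]; j=1 S=85.7479 intr=17.2721 cont=16.3396 V=17.2721[EX]; j=2 S=98.8950 intr=4.1250 cont=4.9169 V=4.9169[hold]; j=3 S=114.0579 intr=0.0000 cont=0.0000 V=0.0000[hold]; j=4 S=131.5455 intr=0.0000 cont=0.0000 V=0.0000[hold]; j=5 S=151.7144 intr=0.0000 cont=0.0000 V=0.0000[hold]; j=6 S=174.9757 intr=0.0000 cont=0.0000 V=0.0000[hold]; j=7 S=201.8034 intr=0.0000 cont=0.0000 V=0.0000[hold]  S*(7)=85.7479
k=6: j=0 S=79.8451 intr=23.1749 cont=22.2424 V=23.1749[EX]; j=1 S=92.0871 intr=10.9329 cont=10.4289 V=10.9329[EX]; j=2 S=106.2062 intr=0.0000 cont=2.2113 V=2.2113[hold]; j=3 S=122.4900 intr=0.0000 cont=0.0000 V=0.0000[hold]; j=4 S=141.2705 intr=0.0000 cont=0.0000 V=0.0000[hold]; j=5 S=162.9305 intr=0.0000 cont=0.0000 V=0.0000[hold]; j=6 S=187.9114 intr=0.0000 cont=0.0000 V=0.0000[hold]  S*(6)=92.0871
k=5: j=0 S=85.7479 intr=17.2721 cont=16.3396 V=17.2721[EX]; j=1 S=98.8950 intr=4.1250 cont=6.1137 V=6.1137[hold]; j=2 S=114.0579 intr=0.0000 cont=0.9945 V=0.9945[hold]; j=3 S=131.5455 intr=0.0000 cont=0.0000 V=0.0000[hold]; j=4 S=151.7144 intr=0.0000 cont=0.0000 V=0.0000[hold]; j=5 S=174.9757 intr=0.0000 cont=0.0000 V=0.0000[hold]  S*(5)=85.7479
k=4: j=0 S=92.0871 intr=10.9329 cont=11.0766 V=11.0766[hold]; j=1 S=106.2062 intr=0.0000 cont=3.2878 V=3.2878[hold]; j=2 S=122.4900 intr=0.0000 cont=0.4473 V=0.4473[hold]; j=3 S=141.2705 intr=0.0000 cont=0.0000 V=0.0000[hold]; j=4 S=162.9305 intr=0.0000 cont=0.0000 V=0.0000[hold]  S*(4)=-
k=3: j=0 S=98.8950 intr=4.1250 cont=6.7609 V=6.7609[hold]; j=1 S=114.0579 intr=0.0000 cont=1.7207 V=1.7207[hold]; j=2 S=131.5455 intr=0.0000 cont=0.2011 V=0.2011[hold]; j=3 S=151.7144 intr=0.0000 cont=0.0000 V=0.0000[hold]  S*(3)=-
k=2: j=0 S=106.2062 intr=0.0000 cont=3.9719 V=3.9719[hold]; j=1 S=122.4900 intr=0.0000 cont=0.8827 V=0.8827[hold]; j=2 S=141.2705 intr=0.0000 cont=0.0905 V=0.0905[hold]  S*(2)=-
k=1: j=0 S=114.0579 intr=0.0000 cont=2.2640 V=2.2640[hold]; j=1 S=131.5455 intr=0.0000 cont=0.4459 V=0.4459[hold]  S*(1)=-
k=0: j=0 S=122.4900 intr=0.0000 cont=1.2596 V=1.2596[hold]  S*(0)=-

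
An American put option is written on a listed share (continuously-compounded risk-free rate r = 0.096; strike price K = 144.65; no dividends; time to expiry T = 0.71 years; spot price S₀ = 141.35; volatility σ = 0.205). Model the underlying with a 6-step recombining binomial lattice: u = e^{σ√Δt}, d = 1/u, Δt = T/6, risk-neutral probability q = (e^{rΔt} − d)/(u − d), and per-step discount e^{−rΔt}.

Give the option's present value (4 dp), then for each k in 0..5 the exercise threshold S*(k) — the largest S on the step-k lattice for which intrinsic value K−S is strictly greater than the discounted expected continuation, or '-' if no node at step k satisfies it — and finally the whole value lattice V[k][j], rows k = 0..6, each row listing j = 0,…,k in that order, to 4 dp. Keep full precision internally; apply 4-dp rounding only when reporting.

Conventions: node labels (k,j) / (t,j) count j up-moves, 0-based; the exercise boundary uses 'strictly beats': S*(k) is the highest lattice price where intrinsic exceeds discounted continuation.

params: Δt=0.11833 u=1.07307 d=0.93191 q=0.56332 e^(-rΔt)=0.98870
t_6 payoffs: 52.0653 38.0416 21.8938 3.3000 0.0000 0.0000 0.0000
t_5: node(5,0) S=99.3494 payoff=45.3006 vs cont=43.6667 → 45.3006 [stop]  node(5,1) S=114.3978 payoff=30.2522 vs cont=28.6183 → 30.2522 [stop]  node(5,2) S=131.7255 payoff=12.9245 vs cont=11.2906 → 12.9245 [stop]  node(5,3) S=151.6778 payoff=0.0000 vs cont=1.4248 → 1.4248 [wait]  node(5,4) S=174.6522 payoff=0.0000 vs cont=0.0000 → 0.0000 [wait]  node(5,5) S=201.1066 payoff=0.0000 vs cont=0.0000 → 0.0000 [wait]  ⇒ S*(5)=131.7255
t_4: node(4,0) S=106.6084 payoff=38.0416 vs cont=36.4077 → 38.0416 [stop]  node(4,1) S=122.7562 payoff=21.8938 vs cont=20.2598 → 21.8938 [stop]  node(4,2) S=141.3500 payoff=3.3000 vs cont=6.3737 → 6.3737 [wait]  node(4,3) S=162.7601 payoff=0.0000 vs cont=0.6152 → 0.6152 [wait]  node(4,4) S=187.4132 payoff=0.0000 vs cont=0.0000 → 0.0000 [wait]  ⇒ S*(4)=122.7562
t_3: node(3,0) S=114.3978 payoff=30.2522 vs cont=28.6183 → 30.2522 [stop]  node(3,1) S=131.7255 payoff=12.9245 vs cont=13.0025 → 13.0025 [wait]  node(3,2) S=151.6778 payoff=0.0000 vs cont=3.0945 → 3.0945 [wait]  node(3,3) S=174.6522 payoff=0.0000 vs cont=0.2656 → 0.2656 [wait]  ⇒ S*(3)=114.3978
t_2: node(2,0) S=122.7562 payoff=21.8938 vs cont=20.3033 → 21.8938 [stop]  node(2,1) S=141.3500 payoff=3.3000 vs cont=7.3374 → 7.3374 [wait]  node(2,2) S=162.7601 payoff=0.0000 vs cont=1.4840 → 1.4840 [wait]  ⇒ S*(2)=122.7562
t_1: node(1,0) S=131.7255 payoff=12.9245 vs cont=13.5392 → 13.5392 [wait]  node(1,1) S=151.6778 payoff=0.0000 vs cont=3.9944 → 3.9944 [wait]  ⇒ S*(1)=-
t_0: node(0,0) S=141.3500 payoff=3.3000 vs cont=8.0703 → 8.0703 [wait]  ⇒ S*(0)=-

price = 8.0703
boundary = - - 122.7562 114.3978 122.7562 131.7255
tree:
8.0703
13.5392 3.9944
21.8938 7.3374 1.4840
30.2522 13.0025 3.0945 0.2656
38.0416 21.8938 6.3737 0.6152 0.0000
45.3006 30.2522 12.9245 1.4248 0.0000 0.0000
52.0653 38.0416 21.8938 3.3000 0.0000 0.0000 0.0000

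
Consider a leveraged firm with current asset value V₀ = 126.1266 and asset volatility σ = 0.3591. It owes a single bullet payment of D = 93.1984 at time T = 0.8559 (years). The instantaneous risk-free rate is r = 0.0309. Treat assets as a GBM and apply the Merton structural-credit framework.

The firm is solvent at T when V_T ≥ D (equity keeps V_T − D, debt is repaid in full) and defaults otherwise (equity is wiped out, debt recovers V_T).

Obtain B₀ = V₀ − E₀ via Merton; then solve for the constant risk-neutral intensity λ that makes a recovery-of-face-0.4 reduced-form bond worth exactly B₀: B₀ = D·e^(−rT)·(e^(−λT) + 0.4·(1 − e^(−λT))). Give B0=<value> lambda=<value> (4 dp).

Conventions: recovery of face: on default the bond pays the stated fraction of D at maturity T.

Equity is a call on the firm's assets struck at D = 93.1984:
d₁ = [ln(V₀/D) + (r + σ²/2)T] / (σ√T)
   = [ln(126.1266/93.1984) + (0.0309 + 0.5·0.3591²)·0.8559] / (0.3591·√0.8559)
   = [0.302556 + 0.081633] / 0.332221 = 1.156424
d₂ = d₁ − σ√T = 1.156424 − 0.332221 = 0.824203
N(d₁) = 0.876246,  N(d₂) = 0.795088,  e^(−rT) = 0.973899
E₀ = V₀·N(d₁) − D·e^(−rT)·N(d₂)
   = 126.1266·0.876246 − 93.1984·0.973899·0.795088 = 38.351103
B₀ = V₀ − E₀ = 126.1266 − 38.351103 = 87.775497
e^(−λT) = (B₀·e^(rT)/D − 0.4)/(1 − 0.4) = (87.7755·1.026800/93.1984 − 0.4)/0.6 = 0.94509019
λ = −ln(0.94509019)/0.8559 = 0.065983

B0=87.7755 lambda=0.0660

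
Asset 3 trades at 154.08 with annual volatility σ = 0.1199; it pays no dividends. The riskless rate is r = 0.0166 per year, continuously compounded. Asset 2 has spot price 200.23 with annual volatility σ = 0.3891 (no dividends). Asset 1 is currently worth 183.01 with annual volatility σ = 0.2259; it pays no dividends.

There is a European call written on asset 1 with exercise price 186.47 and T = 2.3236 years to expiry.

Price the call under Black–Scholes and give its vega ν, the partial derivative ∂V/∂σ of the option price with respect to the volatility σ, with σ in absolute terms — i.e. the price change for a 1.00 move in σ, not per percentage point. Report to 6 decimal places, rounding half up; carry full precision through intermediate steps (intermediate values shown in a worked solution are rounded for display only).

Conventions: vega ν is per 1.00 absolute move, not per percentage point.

σ√T = 0.2259·√2.3236 = 0.344347
d₁ = (ln(S/K) + (r+σ²/2)T) / (σ√T) = (ln(183.01/186.47) + (0.0166+0.2259²/2)·2.3236) / 0.344347 = (-0.018730 + 0.097859) / 0.344347 = 0.229796
d₂ = d₁ − σ√T = 0.229796 − 0.344347 = -0.114551
e^{−rT} = 0.962163
N(d₁) = 0.590875,  N(d₂) = 0.454400
Call price V = S·N(d₁) − K·e^{−rT}·N(d₂) = 108.136029 − 81.526015 = 26.610014
φ(d₁) = (1/√(2π))·e^{−d₁²/2} = 0.388547
ν = S·φ(d₁)·√T = 108.392396

price = 26.610014
ν = 108.392396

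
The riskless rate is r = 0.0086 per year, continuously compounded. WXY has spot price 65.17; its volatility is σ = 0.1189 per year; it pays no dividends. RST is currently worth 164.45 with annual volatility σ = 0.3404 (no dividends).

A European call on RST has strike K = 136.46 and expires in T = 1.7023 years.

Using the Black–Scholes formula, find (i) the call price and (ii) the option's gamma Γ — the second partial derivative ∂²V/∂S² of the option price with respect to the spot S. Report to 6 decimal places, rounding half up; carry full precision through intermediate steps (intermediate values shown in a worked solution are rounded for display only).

σ√T = 0.3404·√1.7023 = 0.444127
d₁ = (ln(S/K) + (r+σ²/2)T) / (σ√T) = (ln(164.45/136.46) + (0.0086+0.3404²/2)·1.7023) / 0.444127 = (0.186575 + 0.113264) / 0.444127 = 0.675120
d₂ = d₁ − σ√T = 0.675120 − 0.444127 = 0.230993
e^{−rT} = 0.985467
N(d₁) = 0.750200,  N(d₂) = 0.591340
Call price V = S·N(d₁) − K·e^{−rT}·N(d₂) = 123.370440 − 79.521488 = 43.848952
φ(d₁) = (1/√(2π))·e^{−d₁²/2} = 0.317641
Γ = φ(d₁) / (S·σ·√T) = 0.004349

price = 43.848952
Γ = 0.004349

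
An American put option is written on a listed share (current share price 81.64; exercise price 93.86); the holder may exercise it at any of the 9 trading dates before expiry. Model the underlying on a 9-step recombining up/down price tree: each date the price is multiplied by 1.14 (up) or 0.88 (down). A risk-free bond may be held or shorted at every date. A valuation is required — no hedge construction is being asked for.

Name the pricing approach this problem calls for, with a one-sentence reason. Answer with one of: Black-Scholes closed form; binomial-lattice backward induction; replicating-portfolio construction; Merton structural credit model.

Key observation: the defining feature is the embedded early-exercise option across 9 discrete dates on the spot-81.64 tree; pricing the strike-93.86 put means working backward with an exercise test at every node.

framework: binomial-lattice backward induction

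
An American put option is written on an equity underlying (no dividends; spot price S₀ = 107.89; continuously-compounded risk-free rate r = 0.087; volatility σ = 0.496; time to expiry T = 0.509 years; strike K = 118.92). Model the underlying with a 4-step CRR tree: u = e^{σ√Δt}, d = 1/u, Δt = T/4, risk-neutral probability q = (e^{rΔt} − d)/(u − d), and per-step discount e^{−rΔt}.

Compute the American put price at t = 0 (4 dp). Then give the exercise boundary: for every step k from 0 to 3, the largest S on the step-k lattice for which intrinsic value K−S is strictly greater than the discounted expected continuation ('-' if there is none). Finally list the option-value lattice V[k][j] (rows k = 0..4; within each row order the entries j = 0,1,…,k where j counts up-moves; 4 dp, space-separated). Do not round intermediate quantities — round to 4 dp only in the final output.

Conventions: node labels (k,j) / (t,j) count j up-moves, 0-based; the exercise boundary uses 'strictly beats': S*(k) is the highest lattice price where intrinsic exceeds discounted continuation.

params: Δt=0.12725 u=1.19355 d=0.83784 q=0.48718 e^(-rΔt)=0.98899
t_4 payoffs: 65.7562 43.1847 11.0300 0.0000 0.0000
t_3: node(3,0) S=63.4537 payoff=55.4663 vs cont=54.1570 → 55.4663 [stop]  node(3,1) S=90.3941 payoff=28.5259 vs cont=27.2167 → 28.5259 [stop]  node(3,2) S=128.7723 payoff=0.0000 vs cont=5.5942 → 5.5942 [wait]  node(3,3) S=183.4447 payoff=0.0000 vs cont=0.0000 → 0.0000 [wait]  ⇒ S*(3)=90.3941
t_2: node(2,0) S=75.7353 payoff=43.1847 vs cont=41.8754 → 43.1847 [stop]  node(2,1) S=107.8900 payoff=11.0300 vs cont=17.1630 → 17.1630 [wait]  node(2,2) S=153.6965 payoff=0.0000 vs cont=2.8372 → 2.8372 [wait]  ⇒ S*(2)=75.7353
t_1: node(1,0) S=90.3941 payoff=28.5259 vs cont=30.1717 → 30.1717 [wait]  node(1,1) S=128.7723 payoff=0.0000 vs cont=10.0717 → 10.0717 [wait]  ⇒ S*(1)=-
t_0: node(0,0) S=107.8900 payoff=11.0300 vs cont=20.1551 → 20.1551 [wait]  ⇒ S*(0)=-

price = 20.1551
boundary = - - 75.7353 90.3941
tree:
20.1551
30.1717 10.0717
43.1847 17.1630 2.8372
55.4663 28.5259 5.5942 0.0000
65.7562 43.1847 11.0300 0.0000 0.0000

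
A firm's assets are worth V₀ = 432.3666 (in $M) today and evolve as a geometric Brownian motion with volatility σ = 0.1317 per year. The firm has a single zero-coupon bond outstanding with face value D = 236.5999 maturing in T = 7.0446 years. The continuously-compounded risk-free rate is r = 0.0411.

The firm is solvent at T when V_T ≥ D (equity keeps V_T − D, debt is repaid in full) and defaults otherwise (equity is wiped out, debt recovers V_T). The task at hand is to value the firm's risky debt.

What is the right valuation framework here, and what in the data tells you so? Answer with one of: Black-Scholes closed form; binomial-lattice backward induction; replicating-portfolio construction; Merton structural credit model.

Key observation: the question is about default risk generated by asset-value dynamics against a debt face of 236.5999 — the structural framework prices exactly that.

framework: Merton structural credit model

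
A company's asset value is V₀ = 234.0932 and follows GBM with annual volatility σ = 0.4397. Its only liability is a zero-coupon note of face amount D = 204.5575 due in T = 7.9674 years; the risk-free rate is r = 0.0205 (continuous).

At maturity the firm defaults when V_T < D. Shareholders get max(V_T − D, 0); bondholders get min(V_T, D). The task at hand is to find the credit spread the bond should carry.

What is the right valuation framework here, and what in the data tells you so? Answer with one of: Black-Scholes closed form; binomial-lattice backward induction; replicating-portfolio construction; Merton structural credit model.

Key observation: a levered firm with one bullet debt due at 7.9674 years is the canonical structural-credit setup: equity is a call on the firm's assets struck at the face value.

framework: Merton structural credit model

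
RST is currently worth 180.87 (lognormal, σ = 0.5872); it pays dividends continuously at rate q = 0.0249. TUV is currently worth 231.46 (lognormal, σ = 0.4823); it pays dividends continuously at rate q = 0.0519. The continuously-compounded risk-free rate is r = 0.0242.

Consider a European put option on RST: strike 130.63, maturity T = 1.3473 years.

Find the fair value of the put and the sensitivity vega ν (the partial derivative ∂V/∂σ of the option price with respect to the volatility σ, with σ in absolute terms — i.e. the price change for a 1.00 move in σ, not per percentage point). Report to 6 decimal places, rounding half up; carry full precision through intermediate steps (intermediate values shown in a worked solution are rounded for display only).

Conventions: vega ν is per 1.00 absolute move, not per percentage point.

price = 20.211197
ν = 58.016627

σ√T = 0.5872·√1.3473 = 0.681582
d₁ = (ln(S/K) + (r−q+σ²/2)T) / (σ√T) = (ln(180.87/130.63) + (0.0242−0.0249+0.5872²/2)·1.3473) / 0.681582 = (0.325410 + 0.231334) / 0.681582 = 0.816840
d₂ = d₁ − σ√T = 0.816840 − 0.681582 = 0.135258
e^{−rT} = 0.967921
e^{−qT} = 0.967009
N(−d₁) = 0.207010,  N(−d₂) = 0.446204
Put price V = K·e^{−rT}·N(−d₂) − S·e^{−qT}·N(−d₁) = 56.417822 − 36.206625 = 20.211197
φ(d₁) = (1/√(2π))·e^{−d₁²/2} = 0.285774
ν = S·e^{−qT}·φ(d₁)·√T = 58.016627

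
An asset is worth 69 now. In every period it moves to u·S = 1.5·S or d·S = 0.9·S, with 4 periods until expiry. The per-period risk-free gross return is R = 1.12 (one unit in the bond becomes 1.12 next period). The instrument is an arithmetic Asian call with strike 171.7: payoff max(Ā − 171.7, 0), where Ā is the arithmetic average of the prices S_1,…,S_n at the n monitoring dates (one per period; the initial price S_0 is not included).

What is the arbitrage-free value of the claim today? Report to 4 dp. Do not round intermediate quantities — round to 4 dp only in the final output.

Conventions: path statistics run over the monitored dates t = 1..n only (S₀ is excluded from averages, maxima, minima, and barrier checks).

price = 0.5141

Under the martingale measure an up-move has probability p* = 0.3667; value the claim as the probability-weighted average of per-path payoffs, discounted 4 periods at R = 1.12.
Enumerate all 2^4 = 16 price paths (U = up ×1.5, D = down ×0.9); each path with k up-moves has probability p*^k·(1−p*)^(4−k).
DDDD: Ā=53.3905, payoff=0.0000, prob=0.160890
UDDD: Ā=88.9841, payoff=0.0000, prob=0.093147
DUDD: Ā=78.6341, payoff=0.0000, prob=0.093147
UUDD: Ā=131.0569, payoff=0.0000, prob=0.053927
DDUD: Ā=69.3191, payoff=0.0000, prob=0.093147
UDUD: Ā=115.5319, payoff=0.0000, prob=0.053927
DUUD: Ā=105.1819, payoff=0.0000, prob=0.053927
UUUD: Ā=175.3031, payoff=3.6031, prob=0.031221
DDDU: Ā=60.9356, payoff=0.0000, prob=0.093147
UDDU: Ā=101.5594, payoff=0.0000, prob=0.053927
DUDU: Ā=91.2094, payoff=0.0000, prob=0.053927
UUDU: Ā=152.0156, payoff=0.0000, prob=0.031221
DDUU: Ā=81.8944, payoff=0.0000, prob=0.053927
UDUU: Ā=136.4906, payoff=0.0000, prob=0.031221
DUUU: Ā=126.1406, payoff=0.0000, prob=0.031221
UUUU: Ā=210.2344, payoff=38.5344, prob=0.018075
Price = Σ prob·payoff / R^4 = 0.809014 / 1.573519 = 0.5141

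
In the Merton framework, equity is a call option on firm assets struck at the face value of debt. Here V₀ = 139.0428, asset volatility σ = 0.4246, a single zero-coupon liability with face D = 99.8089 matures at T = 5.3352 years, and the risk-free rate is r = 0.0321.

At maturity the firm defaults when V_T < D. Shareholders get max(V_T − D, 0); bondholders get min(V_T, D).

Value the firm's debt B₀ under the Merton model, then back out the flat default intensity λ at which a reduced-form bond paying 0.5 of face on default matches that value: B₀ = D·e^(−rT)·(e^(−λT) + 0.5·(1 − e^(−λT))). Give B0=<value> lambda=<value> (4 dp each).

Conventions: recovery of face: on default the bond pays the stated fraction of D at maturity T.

B0=64.7554 lambda=0.1155

Work the structural quantities from V₀ = 139.0428 against face 99.8089:
d₁ = [ln(V₀/D) + (r + σ²/2)T] / (σ√T)
   = [ln(139.0428/99.8089) + (0.0321 + 0.5·0.4246²)·5.3352] / (0.4246·√5.3352)
   = [0.331524 + 0.652189] / 0.980743 = 1.003028
d₂ = d₁ − σ√T = 1.003028 − 0.980743 = 0.022285
N(d₁) = 0.842076,  N(d₂) = 0.508890,  e^(−rT) = 0.842603
E₀ = V₀·N(d₁) − D·e^(−rT)·N(d₂)
   = 139.0428·0.842076 − 99.8089·0.842603·0.508890 = 74.287427
B₀ = V₀ − E₀ = 139.0428 − 74.287427 = 64.755373
e^(−λT) = (B₀·e^(rT)/D − 0.5)/(1 − 0.5) = (64.7554·1.186799/99.8089 − 0.5)/0.5 = 0.53997601
λ = −ln(0.53997601)/5.3352 = 0.115503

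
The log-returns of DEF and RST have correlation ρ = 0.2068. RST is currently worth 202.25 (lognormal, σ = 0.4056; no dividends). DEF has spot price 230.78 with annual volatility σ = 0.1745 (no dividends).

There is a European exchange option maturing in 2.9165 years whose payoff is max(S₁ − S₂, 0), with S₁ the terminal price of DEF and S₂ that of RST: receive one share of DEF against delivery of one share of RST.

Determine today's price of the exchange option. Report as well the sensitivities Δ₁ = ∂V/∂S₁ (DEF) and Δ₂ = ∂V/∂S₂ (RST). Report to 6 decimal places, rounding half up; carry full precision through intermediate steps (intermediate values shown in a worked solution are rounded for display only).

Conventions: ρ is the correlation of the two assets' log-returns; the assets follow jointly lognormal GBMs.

exchange price = 74.135914
Δ1 = 0.704506
Δ2 = -0.437330

σ_eff = √(σ₁² + σ₂² − 2ρσ₁σ₂) = √(0.1745² + 0.4056² − 2·0.2068·0.1745·0.4056) = 0.407048
d₁ = (ln(S₁/S₂) + (q₂ − q₁ + σ_eff²/2)T) / (σ_eff√T) = (ln(230.78/202.25) + (0.0 − 0.0 + 0.082844)·2.9165) / 0.695147 = 0.537404
d₂ = d₁ − σ_eff√T = 0.537404 − 0.695147 = -0.157743
N(d₁) = 0.704506,  N(d₂) = 0.437330
V = S₁·e^{−q₁T}·N(d₁) − S₂·e^{−q₂T}·N(d₂) = 162.585855 − 88.449941 = 74.135914
Key observation: r never enters — measured in units of RST, the claim is a call on S₁/S₂ struck at 1, so only the dividend yields and σ_eff matter.
Δ₁ = e^{−q₁T}·N(d₁) = 0.704506;  Δ₂ = −e^{−q₂T}·N(d₂) = -0.437330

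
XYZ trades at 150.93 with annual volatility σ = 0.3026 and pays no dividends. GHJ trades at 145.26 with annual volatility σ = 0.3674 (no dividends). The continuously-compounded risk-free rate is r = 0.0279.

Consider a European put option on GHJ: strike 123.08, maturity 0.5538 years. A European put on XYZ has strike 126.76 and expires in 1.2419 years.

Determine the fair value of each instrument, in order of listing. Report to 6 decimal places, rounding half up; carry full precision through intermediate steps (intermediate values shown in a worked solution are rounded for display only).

price(GHJ put K=123.08) = 5.491585
price(XYZ put K=126.76) = 7.422964

[GHJ put K=123.08]
σ√T = 0.3674·√0.5538 = 0.273411
d₁ = (ln(S/K) + (r+σ²/2)T) / (σ√T) = (ln(145.26/123.08) + (0.0279+0.3674²/2)·0.5538) / 0.273411 = (0.165691 + 0.052828) / 0.273411 = 0.799231
d₂ = d₁ − σ√T = 0.799231 − 0.273411 = 0.525820
e^{−rT} = 0.984668
N(−d₁) = 0.212078,  N(−d₂) = 0.299506
price = K·e^{−rT}·N(−d₂) − S·N(−d₁) = 36.298060 − 30.806475 = 5.491585
[XYZ put K=126.76]
σ√T = 0.3026·√1.2419 = 0.337219
d₁ = (ln(S/K) + (r+σ²/2)T) / (σ√T) = (ln(150.93/126.76) + (0.0279+0.3026²/2)·1.2419) / 0.337219 = (0.174521 + 0.091507) / 0.337219 = 0.788888
d₂ = d₁ − σ√T = 0.788888 − 0.337219 = 0.451668
e^{−rT} = 0.965944
N(−d₁) = 0.215089,  N(−d₂) = 0.325754
price = K·e^{−rT}·N(−d₂) − S·N(−d₁) = 39.886325 − 32.463361 = 7.422964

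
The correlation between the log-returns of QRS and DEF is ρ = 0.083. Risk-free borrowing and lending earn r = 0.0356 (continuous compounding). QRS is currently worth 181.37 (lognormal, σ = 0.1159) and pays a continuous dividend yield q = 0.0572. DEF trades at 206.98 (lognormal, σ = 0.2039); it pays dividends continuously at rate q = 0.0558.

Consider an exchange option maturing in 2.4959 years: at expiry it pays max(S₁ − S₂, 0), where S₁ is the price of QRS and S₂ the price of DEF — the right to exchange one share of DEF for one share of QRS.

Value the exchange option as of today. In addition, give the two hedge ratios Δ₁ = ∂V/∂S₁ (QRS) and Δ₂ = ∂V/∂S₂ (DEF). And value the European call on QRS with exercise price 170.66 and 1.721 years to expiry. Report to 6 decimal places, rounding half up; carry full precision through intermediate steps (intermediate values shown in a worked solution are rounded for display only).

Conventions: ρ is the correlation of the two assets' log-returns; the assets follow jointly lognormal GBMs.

exchange price = 14.163964
Δ1 = 0.364374
Δ2 = -0.250858
price(QRS call K=170.66) = 11.887092

σ_eff = √(σ₁² + σ₂² − 2ρσ₁σ₂) = √(0.1159² + 0.2039² − 2·0.083·0.1159·0.2039) = 0.226020
d₁ = (ln(S₁/S₂) + (q₂ − q₁ + σ_eff²/2)T) / (σ_eff√T) = (ln(181.37/206.98) + (0.0558 − 0.0572 + 0.025543)·2.4959) / 0.357076 = -0.201149
d₂ = d₁ − σ_eff√T = -0.201149 − 0.357076 = -0.558225
N(d₁) = 0.420291,  N(d₂) = 0.288345
V = S₁·e^{−q₁T}·N(d₁) − S₂·e^{−q₂T}·N(d₂) = 66.086563 − 51.922599 = 14.163964
Δ₁ = e^{−q₁T}·N(d₁) = 0.364374;  Δ₂ = −e^{−q₂T}·N(d₂) = -0.250858
[vanilla: QRS call K=170.66]
σ√T = 0.1159·√1.721 = 0.152046
d₁ = (ln(S/K) + (r−q+σ²/2)T) / (σ√T) = (ln(181.37/170.66) + (0.0356−0.0572+0.1159²/2)·1.721) / 0.152046 = (0.060866 − 0.025615) / 0.152046 = 0.231846
d₂ = d₁ − σ√T = 0.231846 − 0.152046 = 0.079801
e^{−rT} = 0.940572
e^{−qT} = 0.906249
N(d₁) = 0.591671,  N(d₂) = 0.531802
price = S·e^{−qT}·N(d₁) − K·e^{−rT}·N(d₂) = 97.250865 − 85.363773 = 11.887092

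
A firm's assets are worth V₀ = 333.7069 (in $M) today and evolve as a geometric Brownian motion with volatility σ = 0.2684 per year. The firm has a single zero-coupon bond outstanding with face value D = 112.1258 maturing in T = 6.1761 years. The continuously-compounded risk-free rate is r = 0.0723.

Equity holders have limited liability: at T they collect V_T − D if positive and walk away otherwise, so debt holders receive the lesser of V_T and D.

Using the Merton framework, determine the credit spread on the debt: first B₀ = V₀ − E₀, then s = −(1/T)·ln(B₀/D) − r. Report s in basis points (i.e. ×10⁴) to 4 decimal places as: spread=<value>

spread=8.0632

Work the structural quantities from V₀ = 333.7069 against face 112.1258:
d₁ = [ln(V₀/D) + (r + σ²/2)T] / (σ√T)
   = [ln(333.7069/112.1258) + (0.0723 + 0.5·0.2684²)·6.1761] / (0.2684·√6.1761)
   = [1.090642 + 0.668991] / 0.667021 = 2.638045
d₂ = d₁ − σ√T = 2.638045 − 0.667021 = 1.971024
N(d₁) = 0.995831,  N(d₂) = 0.975639,  e^(−rT) = 0.639843
E₀ = V₀·N(d₁) − D·e^(−rT)·N(d₂)
   = 333.7069·0.995831 − 112.1258·0.639843·0.975639 = 262.320345
B₀ = V₀ − E₀ = 333.7069 − 262.320345 = 71.386555
spread = −(1/T)·ln(B₀/D) − r = −(1/6.1761)·ln(71.386555/112.1258) − 0.0723 = 0.00080632
in basis points: 0.00080632 × 10⁴ = 8.0632 bp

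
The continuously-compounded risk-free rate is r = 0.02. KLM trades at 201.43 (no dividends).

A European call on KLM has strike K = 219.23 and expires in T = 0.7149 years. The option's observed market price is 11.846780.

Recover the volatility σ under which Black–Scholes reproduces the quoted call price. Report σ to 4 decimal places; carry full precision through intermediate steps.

At σ = 0.2599 the Black–Scholes value reproduces the quote:
σ√T = 0.2599·√0.7149 = 0.219750
d₁ = (ln(S/K) + (r+σ²/2)T) / (σ√T) = (ln(201.43/219.23) + (0.02+0.2599²/2)·0.7149) / 0.219750 = (-0.084679 + 0.038443) / 0.219750 = -0.210405
d₂ = d₁ − σ√T = -0.210405 − 0.219750 = -0.430155
e^{−rT} = 0.985804
N(d₁) = 0.416676,  N(d₂) = 0.333542
V = S·N(d₁) − K·e^{−rT}·N(d₂) = 83.931027 − 72.084247 = 11.846780 (the observed quote) — the price is monotone increasing in volatility, hence this σ is the only solution

sigma = 0.2599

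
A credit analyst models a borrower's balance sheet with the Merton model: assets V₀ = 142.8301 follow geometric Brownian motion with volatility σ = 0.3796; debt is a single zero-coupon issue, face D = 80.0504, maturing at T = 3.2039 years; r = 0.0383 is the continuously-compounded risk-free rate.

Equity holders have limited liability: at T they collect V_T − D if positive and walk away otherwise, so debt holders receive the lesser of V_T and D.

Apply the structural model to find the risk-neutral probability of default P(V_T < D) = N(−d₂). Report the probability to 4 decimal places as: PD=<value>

Work the structural quantities from V₀ = 142.8301 against face 80.0504:
d₁ = [ln(V₀/D) + (r + σ²/2)T] / (σ√T)
   = [ln(142.8301/80.0504) + (0.0383 + 0.5·0.3796²)·3.2039] / (0.3796·√3.2039)
   = [0.578999 + 0.353544] / 0.679463 = 1.372472
d₂ = d₁ − σ√T = 1.372472 − 0.679463 = 0.693009
risk-neutral PD = N(−d₂) = N(-0.693009) = 0.244152

PD=0.2442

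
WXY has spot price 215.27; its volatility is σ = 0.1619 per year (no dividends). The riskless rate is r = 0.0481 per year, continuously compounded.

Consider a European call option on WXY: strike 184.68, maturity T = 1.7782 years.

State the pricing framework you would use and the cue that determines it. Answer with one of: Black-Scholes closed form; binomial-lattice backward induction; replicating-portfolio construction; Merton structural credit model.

framework: Black-Scholes closed form

Key observation: a European-exercise option on WXY struck at 184.68 — a GBM underlying with constant parameters — admits an analytic price: the data contain no early exercise, no discrete tree, no debt structure.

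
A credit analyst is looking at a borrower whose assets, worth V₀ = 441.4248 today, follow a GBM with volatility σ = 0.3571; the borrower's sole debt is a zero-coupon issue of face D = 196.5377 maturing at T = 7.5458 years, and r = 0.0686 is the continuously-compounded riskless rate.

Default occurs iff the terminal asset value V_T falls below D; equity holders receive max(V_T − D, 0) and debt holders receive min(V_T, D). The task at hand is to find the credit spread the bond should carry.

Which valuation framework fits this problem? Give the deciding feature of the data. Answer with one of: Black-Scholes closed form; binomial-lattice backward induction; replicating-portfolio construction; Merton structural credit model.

Key observation: the asked-for credit quantity lives on the firm's capital structure — asset value, asset volatility, debt face 196.5377 — which is the structural model's domain.

framework: Merton structural credit model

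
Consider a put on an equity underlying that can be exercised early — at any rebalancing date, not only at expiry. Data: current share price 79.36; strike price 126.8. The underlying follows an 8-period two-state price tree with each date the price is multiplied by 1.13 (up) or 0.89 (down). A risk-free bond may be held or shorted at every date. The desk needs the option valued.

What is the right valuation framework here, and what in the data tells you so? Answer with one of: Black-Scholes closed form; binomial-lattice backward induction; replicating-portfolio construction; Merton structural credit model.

Key observation: the exercise right at every one of the 8 steps is what matters: each node needs max(126.8 − S, continuation), which only the stepwise tree valuation starting from spot 79.36 delivers.

framework: binomial-lattice backward induction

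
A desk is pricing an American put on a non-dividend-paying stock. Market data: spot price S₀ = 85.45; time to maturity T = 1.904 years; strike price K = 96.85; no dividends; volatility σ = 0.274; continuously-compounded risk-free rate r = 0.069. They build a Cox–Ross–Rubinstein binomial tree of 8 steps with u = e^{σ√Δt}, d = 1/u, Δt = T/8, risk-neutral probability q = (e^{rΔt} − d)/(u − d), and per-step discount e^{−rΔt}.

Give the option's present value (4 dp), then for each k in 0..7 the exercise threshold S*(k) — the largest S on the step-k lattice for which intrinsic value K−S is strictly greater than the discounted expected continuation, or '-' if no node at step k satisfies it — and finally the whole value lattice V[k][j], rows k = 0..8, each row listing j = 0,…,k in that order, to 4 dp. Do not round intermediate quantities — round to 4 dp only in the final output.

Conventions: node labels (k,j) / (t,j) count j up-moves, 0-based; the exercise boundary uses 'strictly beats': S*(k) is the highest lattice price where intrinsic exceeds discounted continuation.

Δt=0.23800  u=1.14302  d=0.87488  q=0.52838  discount=0.98371
step 8 (expiry): payoffs max(K−S,0) = 67.5215 58.5327 46.7889 31.4457 11.4000 0.0000 0.0000 0.0000 0.0000
step 7: (k=7,j=0): S=33.5230, K−S=63.3270, hold=61.7496 ⇒ V=63.3270 exercise | (k=7,j=1): S=43.7974, K−S=53.0526, hold=51.4752 ⇒ V=53.0526 exercise | (k=7,j=2): S=57.2208, K−S=39.6292, hold=38.0518 ⇒ V=39.6292 exercise | (k=7,j=3): S=74.7583, K−S=22.0917, hold=20.5142 ⇒ V=22.0917 exercise | (k=7,j=4): S=97.6708, K−S=0.0000, hold=5.2889 ⇒ V=5.2889 continue | (k=7,j=5): S=127.6058, K−S=0.0000, hold=0.0000 ⇒ V=0.0000 continue | (k=7,j=6): S=166.7156, K−S=0.0000, hold=0.0000 ⇒ V=0.0000 continue | (k=7,j=7): S=217.8120, K−S=0.0000, hold=0.0000 ⇒ V=0.0000 continue  boundary S*=74.7583
step 6: (k=6,j=0): S=38.3173, K−S=58.5327, hold=56.9552 ⇒ V=58.5327 exercise | (k=6,j=1): S=50.0611, K−S=46.7889, hold=45.2114 ⇒ V=46.7889 exercise | (k=6,j=2): S=65.4043, K−S=31.4457, hold=29.8682 ⇒ V=31.4457 exercise | (k=6,j=3): S=85.4500, K−S=11.4000, hold=12.9982 ⇒ V=12.9982 continue | (k=6,j=4): S=111.6395, K−S=0.0000, hold=2.4537 ⇒ V=2.4537 continue | (k=6,j=5): S=145.8557, K−S=0.0000, hold=0.0000 ⇒ V=0.0000 continue | (k=6,j=6): S=190.5588, K−S=0.0000, hold=0.0000 ⇒ V=0.0000 continue  boundary S*=65.4043
step 5: (k=5,j=0): S=43.7974, K−S=53.0526, hold=51.4752 ⇒ V=53.0526 exercise | (k=5,j=1): S=57.2208, K−S=39.6292, hold=38.0518 ⇒ V=39.6292 exercise | (k=5,j=2): S=74.7583, K−S=22.0917, hold=21.3449 ⇒ V=22.0917 exercise | (k=5,j=3): S=97.6708, K−S=0.0000, hold=7.3057 ⇒ V=7.3057 continue | (k=5,j=4): S=127.6058, K−S=0.0000, hold=1.1384 ⇒ V=1.1384 continue | (k=5,j=5): S=166.7156, K−S=0.0000, hold=0.0000 ⇒ V=0.0000 continue  boundary S*=74.7583
step 4: (k=4,j=0): S=50.0611, K−S=46.7889, hold=45.2114 ⇒ V=46.7889 exercise | (k=4,j=1): S=65.4043, K−S=31.4457, hold=29.8682 ⇒ V=31.4457 exercise | (k=4,j=2): S=85.4500, K−S=11.4000, hold=14.0465 ⇒ V=14.0465 continue | (k=4,j=3): S=111.6395, K−S=0.0000, hold=3.9811 ⇒ V=3.9811 continue | (k=4,j=4): S=145.8557, K−S=0.0000, hold=0.5281 ⇒ V=0.5281 continue  boundary S*=65.4043
step 3: (k=3,j=0): S=57.2208, K−S=39.6292, hold=38.0518 ⇒ V=39.6292 exercise | (k=3,j=1): S=74.7583, K−S=22.0917, hold=21.8898 ⇒ V=22.0917 exercise | (k=3,j=2): S=97.6708, K−S=0.0000, hold=8.5860 ⇒ V=8.5860 continue | (k=3,j=3): S=127.6058, K−S=0.0000, hold=2.1215 ⇒ V=2.1215 continue  boundary S*=74.7583
step 2: (k=2,j=0): S=65.4043, K−S=31.4457, hold=29.8682 ⇒ V=31.4457 exercise | (k=2,j=1): S=85.4500, K−S=11.4000, hold=14.7119 ⇒ V=14.7119 continue | (k=2,j=2): S=111.6395, K−S=0.0000, hold=5.0860 ⇒ V=5.0860 continue  boundary S*=65.4043
step 1: (k=1,j=0): S=74.7583, K−S=22.0917, hold=22.2357 ⇒ V=22.2357 continue | (k=1,j=1): S=97.6708, K−S=0.0000, hold=9.4690 ⇒ V=9.4690 continue  boundary S*=-
step 0: (k=0,j=0): S=85.4500, K−S=11.4000, hold=15.2377 ⇒ V=15.2377 continue  boundary S*=-

price = 15.2377
boundary = - - 65.4043 74.7583 65.4043 74.7583 65.4043 74.7583
tree:
15.2377
22.2357 9.4690
31.4457 14.7119 5.0860
39.6292 22.0917 8.5860 2.1215
46.7889 31.4457 14.0465 3.9811 0.5281
53.0526 39.6292 22.0917 7.3057 1.1384 0.0000
58.5327 46.7889 31.4457 12.9982 2.4537 0.0000 0.0000
63.3270 53.0526 39.6292 22.0917 5.2889 0.0000 0.0000 0.0000
67.5215 58.5327 46.7889 31.4457 11.4000 0.0000 0.0000 0.0000 0.0000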